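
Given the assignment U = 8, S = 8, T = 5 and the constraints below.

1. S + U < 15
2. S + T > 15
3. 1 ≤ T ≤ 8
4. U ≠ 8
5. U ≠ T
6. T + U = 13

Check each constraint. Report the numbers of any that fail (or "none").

1. S + U = 8 + 8 = 16; 16 ≥ 15, bound 15 not met  FAIL
2. S + T = 8 + 5 = 13; 13 ≤ 15, bound 15 not met  FAIL
3. T = 5 lies in [1, 8]  OK
4. U = 8, but 8 is required to differ  FAIL
5. U = 8, T = 5; distinct  OK
6. T + U = 5 + 8 = 13  OK

The assignment fails constraints 1, 2, 4.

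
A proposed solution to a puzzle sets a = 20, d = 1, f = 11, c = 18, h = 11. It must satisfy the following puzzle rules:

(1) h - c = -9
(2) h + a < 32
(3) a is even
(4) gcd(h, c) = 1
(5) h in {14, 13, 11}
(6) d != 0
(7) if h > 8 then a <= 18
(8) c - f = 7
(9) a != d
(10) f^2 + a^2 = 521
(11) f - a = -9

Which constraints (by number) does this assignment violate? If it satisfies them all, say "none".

Violated: 1, 7.

(1) h - c = 11 - 18 = -7, not -9 — fails.
(2) h + a = 11 + 20 = 31; 31 < 32 — holds.
(3) a = 20 is even — holds.
(4) gcd(11, 18) = 1 — holds.
(5) h = 11 is in {14, 13, 11} — holds.
(6) d = 1, and 1 ≠ 0 — holds.
(7) h = 11 > 8, so we need a ≤ 18; but a = 20 > 18 — fails.
(8) c - f = 18 - 11 = 7 — holds.
(9) a = 20, d = 1; distinct — holds.
(10) f^2 + a^2 = 11^2 + 20^2 = 121 + 400 = 521 — holds.
(11) f - a = 11 - 20 = -9 — holds.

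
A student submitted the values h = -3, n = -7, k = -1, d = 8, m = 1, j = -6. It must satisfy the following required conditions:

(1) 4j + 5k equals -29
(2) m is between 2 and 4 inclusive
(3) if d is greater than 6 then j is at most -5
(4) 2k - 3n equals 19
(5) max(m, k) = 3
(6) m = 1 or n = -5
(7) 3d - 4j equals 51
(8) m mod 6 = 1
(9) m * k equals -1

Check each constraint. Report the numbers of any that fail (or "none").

(1) 4j + 5k = 4(-6) + 5(-1) = -29  OK
(2) m = 1 is outside [2, 4]  FAIL
(3) d = 8 > 6, so we need j ≤ -5; j = -6 ≤ -5  OK
(4) 2k - 3n = 2(-1) - 3(-7) = 19  OK
(5) max(1, -1) = 1, not 3  FAIL
(6) m = 1 = 1 (first disjunct)  OK
(7) 3d - 4j = 3(8) - 4(-6) = 48, not 51  FAIL
(8) 1 mod 6 = 1  OK
(9) m * k = 1 * (-1) = -1  OK

Violated: 2, 5, and 7.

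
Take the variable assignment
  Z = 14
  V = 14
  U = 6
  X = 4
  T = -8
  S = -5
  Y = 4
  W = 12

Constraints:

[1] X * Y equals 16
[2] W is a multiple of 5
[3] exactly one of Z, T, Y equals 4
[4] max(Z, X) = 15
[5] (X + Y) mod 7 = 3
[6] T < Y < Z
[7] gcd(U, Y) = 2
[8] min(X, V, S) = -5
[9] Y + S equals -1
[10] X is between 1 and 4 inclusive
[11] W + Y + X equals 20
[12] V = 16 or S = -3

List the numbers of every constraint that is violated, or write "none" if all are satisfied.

[1] X * Y = 4 * 4 = 16  ✔
[2] 12 = 5*2 + 2, so 5 does not divide 12  ✘
[3] Z=14, T=-8, Y=4; 1 of them equals 4  ✔
[4] max(14, 4) = 14, not 15  ✘
[5] X + Y = 8; 8 mod 7 = 1, not 3  ✘
[6] values -8 < 4 < 14  ✔
[7] gcd(6, 4) = 2  ✔
[8] min(4, 14, -5) = -5  ✔
[9] Y + S = 4 + (-5) = -1  ✔
[10] X = 4 lies in [1, 4]  ✔
[11] W + Y + X = 12 + 4 + 4 = 20  ✔
[12] V = 14 ≠ 16 and S = -5 ≠ -3; both disjuncts false  ✘

No — constraints 2, 4, 5, 12 are not satisfied.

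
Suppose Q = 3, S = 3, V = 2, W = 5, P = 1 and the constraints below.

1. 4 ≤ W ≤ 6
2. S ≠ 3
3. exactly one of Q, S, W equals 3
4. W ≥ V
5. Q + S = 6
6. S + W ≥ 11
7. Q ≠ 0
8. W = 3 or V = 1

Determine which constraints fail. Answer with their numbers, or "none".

1. W = 5 lies in [4, 6]  true
2. S = 3, but 3 is required to differ  false
3. Q=3, S=3, W=5; 2 of them equal 3, not exactly one  false
4. W = 5, V = 2; 5 ≥ 2  true
5. Q + S = 3 + 3 = 6  true
6. S + W = 3 + 5 = 8; 8 < 11, bound 11 not met  false
7. Q = 3, and 3 ≠ 0  true
8. W = 5 ≠ 3 and V = 2 ≠ 1; both disjuncts false  false

Constraints 2, 3, 6, and 8 are violated.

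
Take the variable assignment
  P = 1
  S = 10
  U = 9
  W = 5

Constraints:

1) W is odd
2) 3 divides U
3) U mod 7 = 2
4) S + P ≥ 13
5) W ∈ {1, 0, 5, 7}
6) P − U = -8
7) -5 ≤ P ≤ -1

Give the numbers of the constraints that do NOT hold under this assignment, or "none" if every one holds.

1) W = 5 is odd — satisfied.
2) 9 / 3 = 3, so 3 divides 9 — satisfied.
3) 9 mod 7 = 2 — satisfied.
4) S + P = 10 + 1 = 11; 11 < 13, bound 13 not met — violated.
5) W = 5 is in {1, 0, 5, 7} — satisfied.
6) P − U = 1 − 9 = -8 — satisfied.
7) P = 1 is outside [-5, -1] — violated.

Constraints 4, 7 are violated.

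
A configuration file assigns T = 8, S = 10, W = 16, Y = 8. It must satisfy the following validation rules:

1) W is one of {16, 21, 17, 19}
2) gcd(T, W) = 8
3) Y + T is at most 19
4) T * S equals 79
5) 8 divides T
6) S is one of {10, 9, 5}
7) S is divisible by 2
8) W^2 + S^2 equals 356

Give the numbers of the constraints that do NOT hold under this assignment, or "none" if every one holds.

1) W = 16 is in {16, 21, 17, 19}  true
2) gcd(8, 16) = 8  true
3) Y + T = 8 + 8 = 16; 16 ≤ 19  true
4) T * S = 8 * 10 = 80, not 79  false
5) 8 / 8 = 1, so 8 divides 8  true
6) S = 10 is in {10, 9, 5}  true
7) 10 / 2 = 5, so 2 divides 10  true
8) W^2 + S^2 = 16^2 + 10^2 = 256 + 100 = 356  true

Violated: 4.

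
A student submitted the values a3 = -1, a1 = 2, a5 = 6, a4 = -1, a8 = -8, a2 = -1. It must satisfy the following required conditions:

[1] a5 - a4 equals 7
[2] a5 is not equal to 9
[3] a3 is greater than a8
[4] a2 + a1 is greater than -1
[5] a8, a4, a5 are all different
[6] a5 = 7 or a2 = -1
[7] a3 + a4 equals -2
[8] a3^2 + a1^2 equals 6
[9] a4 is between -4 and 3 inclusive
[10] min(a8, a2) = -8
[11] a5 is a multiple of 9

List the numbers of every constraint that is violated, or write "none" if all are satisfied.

[1] a5 - a4 = 6 - (-1) = 7  true
[2] a5 = 6, and 6 ≠ 9  true
[3] a3 = -1, a8 = -8; -1 > -8  true
[4] a2 + a1 = -1 + 2 = 1; 1 > -1  true
[5] values -8, -1, 6 are pairwise distinct  true
[6] a5 = 6 ≠ 7, but a2 = -1 = -1 (second disjunct)  true
[7] a3 + a4 = -1 + (-1) = -2  true
[8] a3^2 + a1^2 = (-1)^2 + 2^2 = 1 + 4 = 5, not 6  false
[9] a4 = -1 lies in [-4, 3]  true
[10] min(-8, -1) = -8  true
[11] 6 = 9*0 + 6, so 9 does not divide 6  false

The assignment fails constraints 8 and 11.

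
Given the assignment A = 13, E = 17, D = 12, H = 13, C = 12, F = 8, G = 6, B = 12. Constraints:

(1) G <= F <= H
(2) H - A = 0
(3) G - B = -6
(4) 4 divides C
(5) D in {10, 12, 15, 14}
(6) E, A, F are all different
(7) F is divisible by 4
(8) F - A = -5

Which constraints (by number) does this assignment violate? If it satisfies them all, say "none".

(1) values 6 <= 8 <= 13  yes
(2) H - A = 13 - 13 = 0  yes
(3) G - B = 6 - 12 = -6  yes
(4) 12 / 4 = 3, so 4 divides 12  yes
(5) D = 12 is in {10, 12, 15, 14}  yes
(6) values 17, 13, 8 are pairwise distinct  yes
(7) 8 / 4 = 2, so 4 divides 8  yes
(8) F - A = 8 - 13 = -5  yes

No violations.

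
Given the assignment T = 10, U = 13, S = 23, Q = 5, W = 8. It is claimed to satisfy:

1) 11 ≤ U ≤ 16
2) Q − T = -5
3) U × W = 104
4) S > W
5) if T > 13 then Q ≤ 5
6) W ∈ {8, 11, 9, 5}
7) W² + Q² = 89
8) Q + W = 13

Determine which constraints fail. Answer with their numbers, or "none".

1) U = 13 lies in [11, 16]  holds
2) Q − T = 5 − 10 = -5  holds
3) U × W = 13 × 8 = 104  holds
4) S = 23, W = 8; 23 > 8  holds
5) T = 10, not > 13; antecedent false, conditional vacuously true  holds
6) W = 8 is in {8, 11, 9, 5}  holds
7) W² + Q² = 8² + 5² = 64 + 25 = 89  holds
8) Q + W = 5 + 8 = 13  holds

No violations.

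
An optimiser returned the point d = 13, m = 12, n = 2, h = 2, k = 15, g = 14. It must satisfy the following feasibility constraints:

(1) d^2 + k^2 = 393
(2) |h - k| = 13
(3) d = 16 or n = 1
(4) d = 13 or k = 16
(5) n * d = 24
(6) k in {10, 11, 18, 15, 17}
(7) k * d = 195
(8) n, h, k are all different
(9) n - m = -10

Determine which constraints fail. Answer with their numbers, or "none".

Constraints 1, 3, 5, and 8 do not hold.

(1) d^2 + k^2 = 13^2 + 15^2 = 169 + 225 = 394, not 393 — does not hold.
(2) |2 - 15| = 13 — holds.
(3) d = 13 ≠ 16 and n = 2 ≠ 1; both disjuncts false — does not hold.
(4) d = 13 = 13 (first disjunct) — holds.
(5) n * d = 2 * 13 = 26, not 24 — does not hold.
(6) k = 15 is in {10, 11, 18, 15, 17} — holds.
(7) k * d = 15 * 13 = 195 — holds.
(8) n = h = 2, not all different — does not hold.
(9) n - m = 2 - 12 = -10 — holds.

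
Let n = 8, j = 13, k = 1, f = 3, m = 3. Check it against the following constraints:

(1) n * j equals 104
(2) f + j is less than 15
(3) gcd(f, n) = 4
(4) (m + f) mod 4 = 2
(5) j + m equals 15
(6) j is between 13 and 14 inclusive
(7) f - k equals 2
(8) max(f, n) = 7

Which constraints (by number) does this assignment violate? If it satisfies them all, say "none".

(1) n * j = 8 * 13 = 104 — satisfied.
(2) f + j = 3 + 13 = 16; 16 ≥ 15, bound 15 not met — violated.
(3) gcd(3, 8) = 1, not 4 — violated.
(4) m + f = 6; 6 mod 4 = 2 — satisfied.
(5) j + m = 13 + 3 = 16, not 15 — violated.
(6) j = 13 lies in [13, 14] — satisfied.
(7) f - k = 3 - 1 = 2 — satisfied.
(8) max(3, 8) = 8, not 7 — violated.

Constraints 2, 3, 5, and 8 are violated.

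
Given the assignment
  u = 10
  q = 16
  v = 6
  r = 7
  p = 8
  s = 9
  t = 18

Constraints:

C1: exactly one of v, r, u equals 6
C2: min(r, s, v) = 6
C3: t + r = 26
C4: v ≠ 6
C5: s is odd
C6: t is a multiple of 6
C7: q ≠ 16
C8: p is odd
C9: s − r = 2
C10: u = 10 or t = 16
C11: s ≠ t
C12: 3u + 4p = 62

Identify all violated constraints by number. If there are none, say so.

Constraints 3, 4, 7, 8 are violated.

C1: v=6, r=7, u=10; 1 of them equals 6 — holds.
C2: min(7, 9, 6) = 6 — holds.
C3: t + r = 18 + 7 = 25, not 26 — fails.
C4: v = 6, but 6 is required to differ — fails.
C5: s = 9 is odd — holds.
C6: 18 / 6 = 3, so 6 divides 18 — holds.
C7: q = 16, but 16 is required to differ — fails.
C8: p = 8 is even — fails.
C9: s − r = 9 − 7 = 2 — holds.
C10: u = 10 = 10 (first disjunct) — holds.
C11: s = 9, t = 18; distinct — holds.
C12: 3u + 4p = 3(10) + 4(8) = 62 — holds.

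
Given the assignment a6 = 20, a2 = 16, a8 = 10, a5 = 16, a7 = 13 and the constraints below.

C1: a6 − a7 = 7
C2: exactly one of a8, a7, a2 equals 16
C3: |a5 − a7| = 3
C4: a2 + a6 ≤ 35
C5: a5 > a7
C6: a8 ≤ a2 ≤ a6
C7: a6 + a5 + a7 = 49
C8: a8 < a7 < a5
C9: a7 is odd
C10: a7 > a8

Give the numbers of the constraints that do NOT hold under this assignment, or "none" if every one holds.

C1: a6 − a7 = 20 − 13 = 7  OK
C2: a8=10, a7=13, a2=16; 1 of them equals 16  OK
C3: |16 − 13| = 3  OK
C4: a2 + a6 = 16 + 20 = 36; 36 > 35, bound 35 not met  FAIL
C5: a5 = 16, a7 = 13; 16 > 13  OK
C6: values 10 ≤ 16 ≤ 20  OK
C7: a6 + a5 + a7 = 20 + 16 + 13 = 49  OK
C8: values 10 < 13 < 16  OK
C9: a7 = 13 is odd  OK
C10: a7 = 13, a8 = 10; 13 > 10  OK

The assignment fails constraint 4.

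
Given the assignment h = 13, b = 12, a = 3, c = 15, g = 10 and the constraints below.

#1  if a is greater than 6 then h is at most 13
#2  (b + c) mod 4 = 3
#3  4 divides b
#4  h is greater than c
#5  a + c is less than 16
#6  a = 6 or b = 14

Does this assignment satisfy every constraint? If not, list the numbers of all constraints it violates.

#1 a = 3, not > 6; antecedent false, conditional vacuously true  holds
#2 b + c = 27; 27 mod 4 = 3  holds
#3 12 / 4 = 3, so 4 divides 12  holds
#4 h = 13, c = 15; 13 ≤ 15 (want >)  fails
#5 a + c = 3 + 15 = 18; 18 ≥ 16, bound 16 not met  fails
#6 a = 3 ≠ 6 and b = 12 ≠ 14; both disjuncts false  fails

Constraints 4, 5, and 6 are violated.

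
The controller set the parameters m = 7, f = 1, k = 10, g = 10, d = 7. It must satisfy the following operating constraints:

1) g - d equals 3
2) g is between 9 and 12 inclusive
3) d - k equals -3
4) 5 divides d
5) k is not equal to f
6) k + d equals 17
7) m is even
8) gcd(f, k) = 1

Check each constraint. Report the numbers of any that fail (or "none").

Violated: 4, 7.

1) g - d = 10 - 7 = 3 — holds.
2) g = 10 lies in [9, 12] — holds.
3) d - k = 7 - 10 = -3 — holds.
4) 7 = 5*1 + 2, so 5 does not divide 7 — fails.
5) k = 10, f = 1; distinct — holds.
6) k + d = 10 + 7 = 17 — holds.
7) m = 7 is odd — fails.
8) gcd(1, 10) = 1 — holds.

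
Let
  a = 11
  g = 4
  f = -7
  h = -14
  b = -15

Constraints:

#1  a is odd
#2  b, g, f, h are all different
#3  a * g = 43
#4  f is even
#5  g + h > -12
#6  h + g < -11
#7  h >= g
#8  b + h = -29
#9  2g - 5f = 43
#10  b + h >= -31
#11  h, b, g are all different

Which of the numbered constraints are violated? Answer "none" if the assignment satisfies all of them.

Constraints 3, 4, 6, 7 do not hold.

#1 a = 11 is odd — satisfied.
#2 values -15, 4, -7, -14 are pairwise distinct — satisfied.
#3 a * g = 11 * 4 = 44, not 43 — violated.
#4 f = -7 is odd — violated.
#5 g + h = 4 + (-14) = -10; -10 > -12 — satisfied.
#6 h + g = -14 + 4 = -10; -10 ≥ -11, bound -11 not met — violated.
#7 h = -14, g = 4; -14 < 4 (want ≥) — violated.
#8 b + h = -15 + (-14) = -29 — satisfied.
#9 2g - 5f = 2(4) - 5(-7) = 43 — satisfied.
#10 b + h = -15 + (-14) = -29; -29 ≥ -31 — satisfied.
#11 values -14, -15, 4 are pairwise distinct — satisfied.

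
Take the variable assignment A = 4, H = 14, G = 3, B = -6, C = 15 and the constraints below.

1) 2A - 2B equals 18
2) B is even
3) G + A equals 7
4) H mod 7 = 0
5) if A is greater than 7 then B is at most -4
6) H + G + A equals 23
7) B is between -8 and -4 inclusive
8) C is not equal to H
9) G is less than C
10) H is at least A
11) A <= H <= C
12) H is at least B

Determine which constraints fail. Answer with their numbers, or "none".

1) 2A - 2B = 2(4) - 2(-6) = 20, not 18 — violated.
2) B = -6 is even — satisfied.
3) G + A = 3 + 4 = 7 — satisfied.
4) 14 mod 7 = 0 — satisfied.
5) A = 4, not > 7; antecedent false, conditional vacuously true — satisfied.
6) H + G + A = 14 + 3 + 4 = 21, not 23 — violated.
7) B = -6 lies in [-8, -4] — satisfied.
8) C = 15, H = 14; distinct — satisfied.
9) G = 3, C = 15; 3 < 15 — satisfied.
10) H = 14, A = 4; 14 ≥ 4 — satisfied.
11) values 4 <= 14 <= 15 — satisfied.
12) H = 14, B = -6; 14 ≥ -6 — satisfied.

Constraints 1 and 6 do not hold.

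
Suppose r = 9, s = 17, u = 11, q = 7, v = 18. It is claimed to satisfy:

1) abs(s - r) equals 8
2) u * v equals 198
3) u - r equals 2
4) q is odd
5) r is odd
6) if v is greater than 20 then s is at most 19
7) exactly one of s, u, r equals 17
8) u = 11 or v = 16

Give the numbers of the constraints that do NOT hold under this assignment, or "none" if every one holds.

1) abs(17 - 9) = 8  ✔
2) u * v = 11 * 18 = 198  ✔
3) u - r = 11 - 9 = 2  ✔
4) q = 7 is odd  ✔
5) r = 9 is odd  ✔
6) v = 18, not > 20; antecedent false, conditional vacuously true  ✔
7) s=17, u=11, r=9; 1 of them equals 17  ✔
8) u = 11 = 11 (first disjunct)  ✔

The assignment satisfies every constraint.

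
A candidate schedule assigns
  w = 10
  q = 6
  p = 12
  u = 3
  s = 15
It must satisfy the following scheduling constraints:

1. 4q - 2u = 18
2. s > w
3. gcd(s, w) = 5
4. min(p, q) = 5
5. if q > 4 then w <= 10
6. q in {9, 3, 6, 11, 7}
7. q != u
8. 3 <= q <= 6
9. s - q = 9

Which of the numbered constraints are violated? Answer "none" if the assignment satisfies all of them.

No — constraint 4 is not satisfied.

1. 4q - 2u = 4(6) - 2(3) = 18 — OK.
2. s = 15, w = 10; 15 > 10 — OK.
3. gcd(15, 10) = 5 — OK.
4. min(12, 6) = 6, not 5 — violated.
5. q = 6 > 4, so we need w ≤ 10; w = 10 ≤ 10 — OK.
6. q = 6 is in {9, 3, 6, 11, 7} — OK.
7. q = 6, u = 3; distinct — OK.
8. q = 6 lies in [3, 6] — OK.
9. s - q = 15 - 6 = 9 — OK.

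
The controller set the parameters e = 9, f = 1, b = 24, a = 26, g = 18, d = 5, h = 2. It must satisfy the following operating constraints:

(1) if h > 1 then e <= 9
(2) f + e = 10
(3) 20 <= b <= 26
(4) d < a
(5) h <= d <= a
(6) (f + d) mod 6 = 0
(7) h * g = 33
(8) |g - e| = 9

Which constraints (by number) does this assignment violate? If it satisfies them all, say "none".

No — constraint 7 is not satisfied.

(1) h = 2 > 1, so we need e ≤ 9; e = 9 ≤ 9  OK
(2) f + e = 1 + 9 = 10  OK
(3) b = 24 lies in [20, 26]  OK
(4) d = 5, a = 26; 5 < 26  OK
(5) values 2 <= 5 <= 26  OK
(6) f + d = 6; 6 mod 6 = 0  OK
(7) h * g = 2 * 18 = 36, not 33  FAIL
(8) |18 - 9| = 9  OK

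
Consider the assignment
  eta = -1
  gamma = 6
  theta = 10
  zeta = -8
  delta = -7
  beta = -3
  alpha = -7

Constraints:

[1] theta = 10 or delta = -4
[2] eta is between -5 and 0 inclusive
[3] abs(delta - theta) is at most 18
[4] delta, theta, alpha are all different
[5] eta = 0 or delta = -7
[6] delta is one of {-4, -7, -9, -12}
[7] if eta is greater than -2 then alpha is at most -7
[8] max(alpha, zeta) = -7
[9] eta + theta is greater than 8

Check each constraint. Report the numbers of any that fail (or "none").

No — constraint 4 is not satisfied.

[1] theta = 10 = 10 (first disjunct) — holds.
[2] eta = -1 lies in [-5, 0] — holds.
[3] abs(-7 - 10) = 17; 17 ≤ 18 — holds.
[4] delta = alpha = -7, not all different — fails.
[5] eta = -1 ≠ 0, but delta = -7 = -7 (second disjunct) — holds.
[6] delta = -7 is in {-4, -7, -9, -12} — holds.
[7] eta = -1 > -2, so we need alpha ≤ -7; alpha = -7 ≤ -7 — holds.
[8] max(-7, -8) = -7 — holds.
[9] eta + theta = -1 + 10 = 9; 9 > 8 — holds.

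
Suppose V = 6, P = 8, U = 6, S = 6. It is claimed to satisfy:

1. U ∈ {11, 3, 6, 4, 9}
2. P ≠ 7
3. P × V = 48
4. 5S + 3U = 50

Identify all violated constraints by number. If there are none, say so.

Constraint 4 does not hold.

1. U = 6 is in {11, 3, 6, 4, 9}  OK
2. P = 8, and 8 ≠ 7  OK
3. P × V = 8 × 6 = 48  OK
4. 5S + 3U = 5(6) + 3(6) = 48, not 50  FAIL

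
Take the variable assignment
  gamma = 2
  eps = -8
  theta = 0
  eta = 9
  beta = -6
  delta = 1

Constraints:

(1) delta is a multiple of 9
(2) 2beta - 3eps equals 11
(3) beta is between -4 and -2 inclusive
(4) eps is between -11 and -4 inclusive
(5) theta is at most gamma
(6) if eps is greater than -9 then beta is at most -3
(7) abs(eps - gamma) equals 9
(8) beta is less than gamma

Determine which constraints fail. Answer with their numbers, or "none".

Constraints 1, 2, 3, 7 do not hold.

(1) 1 = 9*0 + 1, so 9 does not divide 1  no
(2) 2beta - 3eps = 2(-6) - 3(-8) = 12, not 11  no
(3) beta = -6 is outside [-4, -2]  no
(4) eps = -8 lies in [-11, -4]  yes
(5) theta = 0, gamma = 2; 0 ≤ 2  yes
(6) eps = -8 > -9, so we need beta ≤ -3; beta = -6 ≤ -3  yes
(7) abs(-8 - 2) = 10, not 9  no
(8) beta = -6, gamma = 2; -6 < 2  yes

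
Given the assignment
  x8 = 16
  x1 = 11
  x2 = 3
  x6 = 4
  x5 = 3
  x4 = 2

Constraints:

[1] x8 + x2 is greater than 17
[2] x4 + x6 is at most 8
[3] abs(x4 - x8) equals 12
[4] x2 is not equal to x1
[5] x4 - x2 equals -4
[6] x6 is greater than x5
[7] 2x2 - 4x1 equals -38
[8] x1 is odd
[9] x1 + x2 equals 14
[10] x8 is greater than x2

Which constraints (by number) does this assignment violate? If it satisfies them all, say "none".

Constraints 3, 5 are violated.

[1] x8 + x2 = 16 + 3 = 19; 19 > 17 — holds.
[2] x4 + x6 = 2 + 4 = 6; 6 ≤ 8 — holds.
[3] abs(2 - 16) = 14, not 12 — does not hold.
[4] x2 = 3, x1 = 11; distinct — holds.
[5] x4 - x2 = 2 - 3 = -1, not -4 — does not hold.
[6] x6 = 4, x5 = 3; 4 > 3 — holds.
[7] 2x2 - 4x1 = 2(3) - 4(11) = -38 — holds.
[8] x1 = 11 is odd — holds.
[9] x1 + x2 = 11 + 3 = 14 — holds.
[10] x8 = 16, x2 = 3; 16 > 3 — holds.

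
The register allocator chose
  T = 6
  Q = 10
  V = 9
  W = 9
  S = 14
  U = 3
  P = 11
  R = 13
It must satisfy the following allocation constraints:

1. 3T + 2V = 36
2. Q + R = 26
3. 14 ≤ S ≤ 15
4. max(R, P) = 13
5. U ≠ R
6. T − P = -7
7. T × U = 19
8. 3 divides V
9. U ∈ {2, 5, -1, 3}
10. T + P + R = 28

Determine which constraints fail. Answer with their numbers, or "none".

Violated: 2, 6, 7, and 10.

1. 3T + 2V = 3(6) + 2(9) = 36 — satisfied.
2. Q + R = 10 + 13 = 23, not 26 — violated.
3. S = 14 lies in [14, 15] — satisfied.
4. max(13, 11) = 13 — satisfied.
5. U = 3, R = 13; distinct — satisfied.
6. T − P = 6 − 11 = -5, not -7 — violated.
7. T × U = 6 × 3 = 18, not 19 — violated.
8. 9 / 3 = 3, so 3 divides 9 — satisfied.
9. U = 3 is in {2, 5, -1, 3} — satisfied.
10. T + P + R = 6 + 11 + 13 = 30, not 28 — violated.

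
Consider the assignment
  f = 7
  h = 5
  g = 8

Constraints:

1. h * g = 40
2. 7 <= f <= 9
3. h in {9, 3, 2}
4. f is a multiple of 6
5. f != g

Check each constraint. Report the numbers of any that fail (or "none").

1. h * g = 5 * 8 = 40  yes
2. f = 7 lies in [7, 9]  yes
3. h = 5 is not in {9, 3, 2}  no
4. 7 = 6*1 + 1, so 6 does not divide 7  no
5. f = 7, g = 8; distinct  yes

Violated: 3, 4.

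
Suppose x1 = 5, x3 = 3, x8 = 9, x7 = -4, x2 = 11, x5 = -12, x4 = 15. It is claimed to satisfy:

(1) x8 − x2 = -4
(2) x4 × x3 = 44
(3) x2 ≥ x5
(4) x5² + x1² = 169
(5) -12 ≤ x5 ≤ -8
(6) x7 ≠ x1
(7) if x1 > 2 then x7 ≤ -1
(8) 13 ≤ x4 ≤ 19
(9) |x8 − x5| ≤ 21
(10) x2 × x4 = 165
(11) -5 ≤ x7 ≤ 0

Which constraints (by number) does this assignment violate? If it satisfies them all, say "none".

(1) x8 − x2 = 9 − 11 = -2, not -4 — violated.
(2) x4 × x3 = 15 × 3 = 45, not 44 — violated.
(3) x2 = 11, x5 = -12; 11 ≥ -12 — OK.
(4) x5² + x1² = (-12)² + 5² = 144 + 25 = 169 — OK.
(5) x5 = -12 lies in [-12, -8] — OK.
(6) x7 = -4, x1 = 5; distinct — OK.
(7) x1 = 5 > 2, so we need x7 ≤ -1; x7 = -4 ≤ -1 — OK.
(8) x4 = 15 lies in [13, 19] — OK.
(9) |9 − (-12)| = 21; 21 ≤ 21 — OK.
(10) x2 × x4 = 11 × 15 = 165 — OK.
(11) x7 = -4 lies in [-5, 0] — OK.

Violated: 1, 2.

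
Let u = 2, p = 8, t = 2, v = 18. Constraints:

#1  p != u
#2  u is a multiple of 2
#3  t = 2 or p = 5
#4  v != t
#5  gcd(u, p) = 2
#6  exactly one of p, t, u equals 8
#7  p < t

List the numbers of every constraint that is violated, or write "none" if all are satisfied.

#1 p = 8, u = 2; distinct — OK.
#2 2 / 2 = 1, so 2 divides 2 — OK.
#3 t = 2 = 2 (first disjunct) — OK.
#4 v = 18, t = 2; distinct — OK.
#5 gcd(2, 8) = 2 — OK.
#6 p=8, t=2, u=2; 1 of them equals 8 — OK.
#7 p = 8, t = 2; 8 ≥ 2 (want <) — violated.

Violated: 7.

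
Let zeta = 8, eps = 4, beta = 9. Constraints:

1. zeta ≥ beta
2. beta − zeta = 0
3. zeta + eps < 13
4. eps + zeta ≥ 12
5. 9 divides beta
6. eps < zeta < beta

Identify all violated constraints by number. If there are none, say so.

1. zeta = 8, beta = 9; 8 < 9 (want ≥)  FAIL
2. beta − zeta = 9 − 8 = 1, not 0  FAIL
3. zeta + eps = 8 + 4 = 12; 12 < 13  OK
4. eps + zeta = 4 + 8 = 12; 12 ≥ 12  OK
5. 9 / 9 = 1, so 9 divides 9  OK
6. values 4 < 8 < 9  OK

Constraints 1 and 2 are violated.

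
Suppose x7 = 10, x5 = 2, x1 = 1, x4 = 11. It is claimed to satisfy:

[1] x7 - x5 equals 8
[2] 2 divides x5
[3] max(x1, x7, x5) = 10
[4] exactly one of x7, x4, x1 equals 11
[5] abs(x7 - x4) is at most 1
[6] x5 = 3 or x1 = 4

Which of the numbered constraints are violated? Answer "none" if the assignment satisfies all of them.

The assignment fails constraint 6.

[1] x7 - x5 = 10 - 2 = 8 — holds.
[2] 2 / 2 = 1, so 2 divides 2 — holds.
[3] max(1, 10, 2) = 10 — holds.
[4] x7=10, x4=11, x1=1; 1 of them equals 11 — holds.
[5] abs(10 - 11) = 1; 1 ≤ 1 — holds.
[6] x5 = 2 ≠ 3 and x1 = 1 ≠ 4; both disjuncts false — fails.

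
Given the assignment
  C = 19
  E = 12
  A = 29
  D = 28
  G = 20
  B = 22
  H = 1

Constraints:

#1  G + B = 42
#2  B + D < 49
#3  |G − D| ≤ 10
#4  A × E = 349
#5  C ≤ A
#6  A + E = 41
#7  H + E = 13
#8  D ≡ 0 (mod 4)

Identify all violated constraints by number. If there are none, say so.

#1 G + B = 20 + 22 = 42 — satisfied.
#2 B + D = 22 + 28 = 50; 50 ≥ 49, bound 49 not met — violated.
#3 |20 − 28| = 8; 8 ≤ 10 — satisfied.
#4 A × E = 29 × 12 = 348, not 349 — violated.
#5 C = 19, A = 29; 19 ≤ 29 — satisfied.
#6 A + E = 29 + 12 = 41 — satisfied.
#7 H + E = 1 + 12 = 13 — satisfied.
#8 28 mod 4 = 0 — satisfied.

Violated: 2, 4.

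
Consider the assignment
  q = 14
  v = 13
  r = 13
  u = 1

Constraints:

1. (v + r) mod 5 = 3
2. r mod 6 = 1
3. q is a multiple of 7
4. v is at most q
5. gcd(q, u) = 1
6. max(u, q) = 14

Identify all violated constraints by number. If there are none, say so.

1. v + r = 26; 26 mod 5 = 1, not 3  no
2. 13 mod 6 = 1  yes
3. 14 / 7 = 2, so 7 divides 14  yes
4. v = 13, q = 14; 13 ≤ 14  yes
5. gcd(14, 1) = 1  yes
6. max(1, 14) = 14  yes

Violated: 1.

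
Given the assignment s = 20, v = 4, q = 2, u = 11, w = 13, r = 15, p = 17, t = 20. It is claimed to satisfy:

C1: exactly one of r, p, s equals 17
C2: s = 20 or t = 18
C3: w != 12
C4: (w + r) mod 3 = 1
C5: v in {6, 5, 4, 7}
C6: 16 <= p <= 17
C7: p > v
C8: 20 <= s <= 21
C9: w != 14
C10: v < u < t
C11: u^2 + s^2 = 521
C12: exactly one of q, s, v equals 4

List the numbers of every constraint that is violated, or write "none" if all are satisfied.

C1: r=15, p=17, s=20; 1 of them equals 17  OK
C2: s = 20 = 20 (first disjunct)  OK
C3: w = 13, and 13 ≠ 12  OK
C4: w + r = 28; 28 mod 3 = 1  OK
C5: v = 4 is in {6, 5, 4, 7}  OK
C6: p = 17 lies in [16, 17]  OK
C7: p = 17, v = 4; 17 > 4  OK
C8: s = 20 lies in [20, 21]  OK
C9: w = 13, and 13 ≠ 14  OK
C10: values 4 < 11 < 20  OK
C11: u^2 + s^2 = 11^2 + 20^2 = 121 + 400 = 521  OK
C12: q=2, s=20, v=4; 1 of them equals 4  OK

All constraints are satisfied.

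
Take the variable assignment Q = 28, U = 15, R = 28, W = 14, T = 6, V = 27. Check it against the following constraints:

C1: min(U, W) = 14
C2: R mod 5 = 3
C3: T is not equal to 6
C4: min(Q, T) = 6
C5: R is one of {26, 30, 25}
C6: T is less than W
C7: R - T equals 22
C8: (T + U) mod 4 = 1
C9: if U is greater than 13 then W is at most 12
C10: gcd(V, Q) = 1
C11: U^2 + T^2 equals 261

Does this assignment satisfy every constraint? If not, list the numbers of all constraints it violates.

Violated: 3, 5, and 9.

C1: min(15, 14) = 14  holds
C2: 28 mod 5 = 3  holds
C3: T = 6, but 6 is required to differ  fails
C4: min(28, 6) = 6  holds
C5: R = 28 is not in {26, 30, 25}  fails
C6: T = 6, W = 14; 6 < 14  holds
C7: R - T = 28 - 6 = 22  holds
C8: T + U = 21; 21 mod 4 = 1  holds
C9: U = 15 > 13, so we need W ≤ 12; but W = 14 > 12  fails
C10: gcd(27, 28) = 1  holds
C11: U^2 + T^2 = 15^2 + 6^2 = 225 + 36 = 261  holds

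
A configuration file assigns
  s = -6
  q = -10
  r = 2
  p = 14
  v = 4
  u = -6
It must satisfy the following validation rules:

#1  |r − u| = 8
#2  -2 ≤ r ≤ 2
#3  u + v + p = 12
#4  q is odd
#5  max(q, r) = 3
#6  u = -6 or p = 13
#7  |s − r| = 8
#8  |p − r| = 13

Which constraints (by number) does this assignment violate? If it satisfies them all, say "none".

The assignment fails constraints 4, 5, and 8.

#1 |2 − (-6)| = 8 — OK.
#2 r = 2 lies in [-2, 2] — OK.
#3 u + v + p = -6 + 4 + 14 = 12 — OK.
#4 q = -10 is even — violated.
#5 max(-10, 2) = 2, not 3 — violated.
#6 u = -6 = -6 (first disjunct) — OK.
#7 |-6 − 2| = 8 — OK.
#8 |14 − 2| = 12, not 13 — violated.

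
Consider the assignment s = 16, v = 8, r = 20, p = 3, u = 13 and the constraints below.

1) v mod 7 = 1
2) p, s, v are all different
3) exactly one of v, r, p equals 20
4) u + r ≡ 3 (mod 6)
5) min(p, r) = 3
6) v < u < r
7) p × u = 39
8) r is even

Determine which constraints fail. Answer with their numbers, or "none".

None — every constraint holds.

1) 8 mod 7 = 1 — OK.
2) values 3, 16, 8 are pairwise distinct — OK.
3) v=8, r=20, p=3; 1 of them equals 20 — OK.
4) u + r = 33; 33 mod 6 = 3 — OK.
5) min(3, 20) = 3 — OK.
6) values 8 < 13 < 20 — OK.
7) p × u = 3 × 13 = 39 — OK.
8) r = 20 is even — OK.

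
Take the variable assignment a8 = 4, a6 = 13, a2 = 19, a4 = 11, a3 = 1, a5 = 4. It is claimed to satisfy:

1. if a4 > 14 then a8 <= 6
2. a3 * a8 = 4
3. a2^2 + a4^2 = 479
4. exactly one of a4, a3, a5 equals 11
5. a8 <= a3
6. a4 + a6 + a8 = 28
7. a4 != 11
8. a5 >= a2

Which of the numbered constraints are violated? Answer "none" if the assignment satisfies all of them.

1. a4 = 11, not > 14; antecedent false, conditional vacuously true  ✓
2. a3 * a8 = 1 * 4 = 4  ✓
3. a2^2 + a4^2 = 19^2 + 11^2 = 361 + 121 = 482, not 479  ✗
4. a4=11, a3=1, a5=4; 1 of them equals 11  ✓
5. a8 = 4, a3 = 1; 4 > 1 (want ≤)  ✗
6. a4 + a6 + a8 = 11 + 13 + 4 = 28  ✓
7. a4 = 11, but 11 is required to differ  ✗
8. a5 = 4, a2 = 19; 4 < 19 (want ≥)  ✗

Violated: 3, 5, 7, and 8.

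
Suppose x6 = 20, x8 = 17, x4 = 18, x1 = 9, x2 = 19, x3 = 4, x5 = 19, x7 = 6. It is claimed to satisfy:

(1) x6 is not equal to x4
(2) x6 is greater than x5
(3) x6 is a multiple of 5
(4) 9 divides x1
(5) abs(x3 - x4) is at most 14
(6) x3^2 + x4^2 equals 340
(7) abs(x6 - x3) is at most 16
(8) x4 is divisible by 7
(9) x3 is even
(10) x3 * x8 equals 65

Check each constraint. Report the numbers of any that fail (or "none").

No — constraints 8, 10 are not satisfied.

(1) x6 = 20, x4 = 18; distinct — holds.
(2) x6 = 20, x5 = 19; 20 > 19 — holds.
(3) 20 / 5 = 4, so 5 divides 20 — holds.
(4) 9 / 9 = 1, so 9 divides 9 — holds.
(5) abs(4 - 18) = 14; 14 ≤ 14 — holds.
(6) x3^2 + x4^2 = 4^2 + 18^2 = 16 + 324 = 340 — holds.
(7) abs(20 - 4) = 16; 16 ≤ 16 — holds.
(8) 18 = 7*2 + 4, so 7 does not divide 18 — fails.
(9) x3 = 4 is even — holds.
(10) x3 * x8 = 4 * 17 = 68, not 65 — fails.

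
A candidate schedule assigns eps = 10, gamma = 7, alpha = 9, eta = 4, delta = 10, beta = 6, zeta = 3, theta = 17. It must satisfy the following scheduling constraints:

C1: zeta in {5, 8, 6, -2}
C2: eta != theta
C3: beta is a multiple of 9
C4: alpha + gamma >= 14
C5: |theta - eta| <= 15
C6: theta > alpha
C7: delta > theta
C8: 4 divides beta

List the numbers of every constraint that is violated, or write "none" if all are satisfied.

Violated: 1, 3, 7, 8.

C1: zeta = 3 is not in {5, 8, 6, -2} — violated.
C2: eta = 4, theta = 17; distinct — OK.
C3: 6 = 9*0 + 6, so 9 does not divide 6 — violated.
C4: alpha + gamma = 9 + 7 = 16; 16 ≥ 14 — OK.
C5: |17 - 4| = 13; 13 ≤ 15 — OK.
C6: theta = 17, alpha = 9; 17 > 9 — OK.
C7: delta = 10, theta = 17; 10 ≤ 17 (want >) — violated.
C8: 6 = 4*1 + 2, so 4 does not divide 6 — violated.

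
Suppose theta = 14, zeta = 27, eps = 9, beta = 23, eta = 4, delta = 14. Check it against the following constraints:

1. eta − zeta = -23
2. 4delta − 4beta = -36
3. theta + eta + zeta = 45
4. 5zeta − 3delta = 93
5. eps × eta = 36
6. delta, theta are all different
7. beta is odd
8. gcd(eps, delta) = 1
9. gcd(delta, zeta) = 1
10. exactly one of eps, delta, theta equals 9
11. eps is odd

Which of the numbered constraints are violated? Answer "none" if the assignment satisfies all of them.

1. eta − zeta = 4 − 27 = -23 — holds.
2. 4delta − 4beta = 4(14) − 4(23) = -36 — holds.
3. theta + eta + zeta = 14 + 4 + 27 = 45 — holds.
4. 5zeta − 3delta = 5(27) − 3(14) = 93 — holds.
5. eps × eta = 9 × 4 = 36 — holds.
6. delta = theta = 14, not all different — does not hold.
7. beta = 23 is odd — holds.
8. gcd(9, 14) = 1 — holds.
9. gcd(14, 27) = 1 — holds.
10. eps=9, delta=14, theta=14; 1 of them equals 9 — holds.
11. eps = 9 is odd — holds.

Constraint 6 does not hold.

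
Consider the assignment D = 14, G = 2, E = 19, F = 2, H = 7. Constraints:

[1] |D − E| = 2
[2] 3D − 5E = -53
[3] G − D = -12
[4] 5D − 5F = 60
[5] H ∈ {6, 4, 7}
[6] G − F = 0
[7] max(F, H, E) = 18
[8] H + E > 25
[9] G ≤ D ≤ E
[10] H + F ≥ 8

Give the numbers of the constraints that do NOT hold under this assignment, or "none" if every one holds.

[1] |14 − 19| = 5, not 2  false
[2] 3D − 5E = 3(14) − 5(19) = -53  true
[3] G − D = 2 − 14 = -12  true
[4] 5D − 5F = 5(14) − 5(2) = 60  true
[5] H = 7 is in {6, 4, 7}  true
[6] G − F = 2 − 2 = 0  true
[7] max(2, 7, 19) = 19, not 18  false
[8] H + E = 7 + 19 = 26; 26 > 25  true
[9] values 2 ≤ 14 ≤ 19  true
[10] H + F = 7 + 2 = 9; 9 ≥ 8  true

Violated: 1, 7.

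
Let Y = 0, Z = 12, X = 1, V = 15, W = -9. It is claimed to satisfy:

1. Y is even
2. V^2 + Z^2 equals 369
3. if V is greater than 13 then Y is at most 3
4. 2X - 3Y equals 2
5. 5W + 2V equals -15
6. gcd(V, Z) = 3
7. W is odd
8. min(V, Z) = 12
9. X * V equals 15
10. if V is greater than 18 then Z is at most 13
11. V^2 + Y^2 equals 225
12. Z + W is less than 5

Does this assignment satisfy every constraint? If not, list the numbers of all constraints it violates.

1. Y = 0 is even — holds.
2. V^2 + Z^2 = 15^2 + 12^2 = 225 + 144 = 369 — holds.
3. V = 15 > 13, so we need Y ≤ 3; Y = 0 ≤ 3 — holds.
4. 2X - 3Y = 2(1) - 3(0) = 2 — holds.
5. 5W + 2V = 5(-9) + 2(15) = -15 — holds.
6. gcd(15, 12) = 3 — holds.
7. W = -9 is odd — holds.
8. min(15, 12) = 12 — holds.
9. X * V = 1 * 15 = 15 — holds.
10. V = 15, not > 18; antecedent false, conditional vacuously true — holds.
11. V^2 + Y^2 = 15^2 + 0^2 = 225 + 0 = 225 — holds.
12. Z + W = 12 + (-9) = 3; 3 < 5 — holds.

None — every constraint holds.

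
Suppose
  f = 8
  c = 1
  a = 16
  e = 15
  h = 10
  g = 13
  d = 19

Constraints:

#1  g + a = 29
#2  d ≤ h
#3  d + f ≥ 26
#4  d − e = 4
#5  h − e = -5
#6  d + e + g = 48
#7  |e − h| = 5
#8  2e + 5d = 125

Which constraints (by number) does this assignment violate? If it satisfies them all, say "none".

Violated: 2, 6.

#1 g + a = 13 + 16 = 29  holds
#2 d = 19, h = 10; 19 > 10 (want ≤)  fails
#3 d + f = 19 + 8 = 27; 27 ≥ 26  holds
#4 d − e = 19 − 15 = 4  holds
#5 h − e = 10 − 15 = -5  holds
#6 d + e + g = 19 + 15 + 13 = 47, not 48  fails
#7 |15 − 10| = 5  holds
#8 2e + 5d = 2(15) + 5(19) = 125  holds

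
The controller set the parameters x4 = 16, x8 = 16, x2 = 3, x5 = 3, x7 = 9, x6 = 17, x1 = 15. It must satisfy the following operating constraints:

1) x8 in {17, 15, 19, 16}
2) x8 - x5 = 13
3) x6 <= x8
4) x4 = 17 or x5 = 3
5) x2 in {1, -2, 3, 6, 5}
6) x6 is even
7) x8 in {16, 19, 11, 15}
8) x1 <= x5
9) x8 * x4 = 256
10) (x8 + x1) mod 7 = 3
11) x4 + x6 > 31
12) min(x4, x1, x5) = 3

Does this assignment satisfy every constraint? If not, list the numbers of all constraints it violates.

1) x8 = 16 is in {17, 15, 19, 16}  ✔
2) x8 - x5 = 16 - 3 = 13  ✔
3) x6 = 17, x8 = 16; 17 > 16 (want ≤)  ✘
4) x4 = 16 ≠ 17, but x5 = 3 = 3 (second disjunct)  ✔
5) x2 = 3 is in {1, -2, 3, 6, 5}  ✔
6) x6 = 17 is odd  ✘
7) x8 = 16 is in {16, 19, 11, 15}  ✔
8) x1 = 15, x5 = 3; 15 > 3 (want ≤)  ✘
9) x8 * x4 = 16 * 16 = 256  ✔
10) x8 + x1 = 31; 31 mod 7 = 3  ✔
11) x4 + x6 = 16 + 17 = 33; 33 > 31  ✔
12) min(16, 15, 3) = 3  ✔

Violated: 3, 6, 8.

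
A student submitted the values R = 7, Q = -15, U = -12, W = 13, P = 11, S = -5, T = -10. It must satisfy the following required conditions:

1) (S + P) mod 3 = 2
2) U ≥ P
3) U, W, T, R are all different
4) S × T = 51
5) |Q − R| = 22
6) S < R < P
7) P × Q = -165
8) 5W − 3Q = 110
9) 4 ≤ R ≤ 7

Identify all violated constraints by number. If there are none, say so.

Constraints 1, 2, 4 do not hold.

1) S + P = 6; 6 mod 3 = 0, not 2  FAIL
2) U = -12, P = 11; -12 < 11 (want ≥)  FAIL
3) values -12, 13, -10, 7 are pairwise distinct  OK
4) S × T = -5 × (-10) = 50, not 51  FAIL
5) |-15 − 7| = 22  OK
6) values -5 < 7 < 11  OK
7) P × Q = 11 × (-15) = -165  OK
8) 5W − 3Q = 5(13) − 3(-15) = 110  OK
9) R = 7 lies in [4, 7]  OK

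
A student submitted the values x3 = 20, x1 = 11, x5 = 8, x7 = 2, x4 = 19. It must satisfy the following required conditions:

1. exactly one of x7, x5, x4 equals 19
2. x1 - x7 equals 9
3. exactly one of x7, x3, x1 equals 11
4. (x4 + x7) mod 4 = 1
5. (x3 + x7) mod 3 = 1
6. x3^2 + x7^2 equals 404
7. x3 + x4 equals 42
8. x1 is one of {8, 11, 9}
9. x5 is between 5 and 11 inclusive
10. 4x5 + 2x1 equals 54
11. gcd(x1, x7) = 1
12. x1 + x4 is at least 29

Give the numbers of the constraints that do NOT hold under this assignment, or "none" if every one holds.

Constraint 7 does not hold.

1. x7=2, x5=8, x4=19; 1 of them equals 19  ✓
2. x1 - x7 = 11 - 2 = 9  ✓
3. x7=2, x3=20, x1=11; 1 of them equals 11  ✓
4. x4 + x7 = 21; 21 mod 4 = 1  ✓
5. x3 + x7 = 22; 22 mod 3 = 1  ✓
6. x3^2 + x7^2 = 20^2 + 2^2 = 400 + 4 = 404  ✓
7. x3 + x4 = 20 + 19 = 39, not 42  ✗
8. x1 = 11 is in {8, 11, 9}  ✓
9. x5 = 8 lies in [5, 11]  ✓
10. 4x5 + 2x1 = 4(8) + 2(11) = 54  ✓
11. gcd(11, 2) = 1  ✓
12. x1 + x4 = 11 + 19 = 30; 30 ≥ 29  ✓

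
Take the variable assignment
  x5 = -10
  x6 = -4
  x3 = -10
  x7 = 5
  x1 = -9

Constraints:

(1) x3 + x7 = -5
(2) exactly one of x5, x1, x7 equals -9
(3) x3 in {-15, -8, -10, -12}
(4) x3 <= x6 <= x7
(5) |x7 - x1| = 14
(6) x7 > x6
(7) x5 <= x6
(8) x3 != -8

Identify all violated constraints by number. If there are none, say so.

(1) x3 + x7 = -10 + 5 = -5  ✔
(2) x5=-10, x1=-9, x7=5; 1 of them equals -9  ✔
(3) x3 = -10 is in {-15, -8, -10, -12}  ✔
(4) values -10 <= -4 <= 5  ✔
(5) |5 - (-9)| = 14  ✔
(6) x7 = 5, x6 = -4; 5 > -4  ✔
(7) x5 = -10, x6 = -4; -10 ≤ -4  ✔
(8) x3 = -10, and -10 ≠ -8  ✔

No violations.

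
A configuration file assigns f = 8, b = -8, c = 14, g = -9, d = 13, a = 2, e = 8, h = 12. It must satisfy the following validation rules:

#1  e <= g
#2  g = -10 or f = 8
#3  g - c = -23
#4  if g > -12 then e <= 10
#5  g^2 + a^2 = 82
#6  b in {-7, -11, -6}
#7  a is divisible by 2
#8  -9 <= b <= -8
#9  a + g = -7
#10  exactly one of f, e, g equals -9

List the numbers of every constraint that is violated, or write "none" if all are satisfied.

#1 e = 8, g = -9; 8 > -9 (want ≤)  ✗
#2 g = -9 ≠ -10, but f = 8 = 8 (second disjunct)  ✓
#3 g - c = -9 - 14 = -23  ✓
#4 g = -9 > -12, so we need e ≤ 10; e = 8 ≤ 10  ✓
#5 g^2 + a^2 = (-9)^2 + 2^2 = 81 + 4 = 85, not 82  ✗
#6 b = -8 is not in {-7, -11, -6}  ✗
#7 2 / 2 = 1, so 2 divides 2  ✓
#8 b = -8 lies in [-9, -8]  ✓
#9 a + g = 2 + (-9) = -7  ✓
#10 f=8, e=8, g=-9; 1 of them equals -9  ✓

Constraints 1, 5, 6 do not hold.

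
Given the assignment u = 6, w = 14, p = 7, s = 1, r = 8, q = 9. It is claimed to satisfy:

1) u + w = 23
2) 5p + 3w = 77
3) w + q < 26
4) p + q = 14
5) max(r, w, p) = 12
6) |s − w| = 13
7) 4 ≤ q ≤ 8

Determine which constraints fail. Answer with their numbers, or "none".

The assignment fails constraints 1, 4, 5, 7.

1) u + w = 6 + 14 = 20, not 23 — fails.
2) 5p + 3w = 5(7) + 3(14) = 77 — holds.
3) w + q = 14 + 9 = 23; 23 < 26 — holds.
4) p + q = 7 + 9 = 16, not 14 — fails.
5) max(8, 14, 7) = 14, not 12 — fails.
6) |1 − 14| = 13 — holds.
7) q = 9 is outside [4, 8] — fails.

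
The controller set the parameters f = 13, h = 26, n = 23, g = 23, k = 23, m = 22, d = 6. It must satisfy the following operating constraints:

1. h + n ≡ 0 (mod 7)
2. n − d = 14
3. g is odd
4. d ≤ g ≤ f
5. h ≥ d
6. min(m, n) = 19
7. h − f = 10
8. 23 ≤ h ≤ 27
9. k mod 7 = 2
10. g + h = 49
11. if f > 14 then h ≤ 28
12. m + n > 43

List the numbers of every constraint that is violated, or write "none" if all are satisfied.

1. h + n = 49; 49 mod 7 = 0 — satisfied.
2. n − d = 23 − 6 = 17, not 14 — violated.
3. g = 23 is odd — satisfied.
4. values 6, 23, 13; g = 23 is not ≤ f = 13 — violated.
5. h = 26, d = 6; 26 ≥ 6 — satisfied.
6. min(22, 23) = 22, not 19 — violated.
7. h − f = 26 − 13 = 13, not 10 — violated.
8. h = 26 lies in [23, 27] — satisfied.
9. 23 mod 7 = 2 — satisfied.
10. g + h = 23 + 26 = 49 — satisfied.
11. f = 13, not > 14; antecedent false, conditional vacuously true — satisfied.
12. m + n = 22 + 23 = 45; 45 > 43 — satisfied.

The assignment fails constraints 2, 4, 6, and 7.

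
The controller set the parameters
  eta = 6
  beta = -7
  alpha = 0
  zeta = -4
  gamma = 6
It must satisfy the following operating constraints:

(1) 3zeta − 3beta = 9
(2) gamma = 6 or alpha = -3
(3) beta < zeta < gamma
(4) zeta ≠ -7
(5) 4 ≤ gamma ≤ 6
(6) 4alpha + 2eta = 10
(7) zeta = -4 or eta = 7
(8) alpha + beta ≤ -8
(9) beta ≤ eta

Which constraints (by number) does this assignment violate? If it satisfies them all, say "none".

Constraints 6 and 8 are violated.

(1) 3zeta − 3beta = 3(-4) − 3(-7) = 9 — holds.
(2) gamma = 6 = 6 (first disjunct) — holds.
(3) values -7 < -4 < 6 — holds.
(4) zeta = -4, and -4 ≠ -7 — holds.
(5) gamma = 6 lies in [4, 6] — holds.
(6) 4alpha + 2eta = 4(0) + 2(6) = 12, not 10 — fails.
(7) zeta = -4 = -4 (first disjunct) — holds.
(8) alpha + beta = 0 + (-7) = -7; -7 > -8, bound -8 not met — fails.
(9) beta = -7, eta = 6; -7 ≤ 6 — holds.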